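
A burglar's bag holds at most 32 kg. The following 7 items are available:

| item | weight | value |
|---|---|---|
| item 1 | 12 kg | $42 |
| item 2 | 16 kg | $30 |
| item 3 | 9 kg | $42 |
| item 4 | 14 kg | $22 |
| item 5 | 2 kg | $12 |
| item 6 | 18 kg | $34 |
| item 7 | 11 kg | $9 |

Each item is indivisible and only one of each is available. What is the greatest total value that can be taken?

$96

Check high-value combinations within 32 kg:
- item 1+item 3+item 5: weight 12+9+2=23, value 42+42+12=96
- item 1+item 3+item 7: weight 12+9+11=32, value 42+42+9=93
- item 3+item 5+item 6: weight 9+2+18=29, value 42+12+34=88
- item 1+item 5+item 6: weight 12+2+18=32, value 42+12+34=88
Best: $96.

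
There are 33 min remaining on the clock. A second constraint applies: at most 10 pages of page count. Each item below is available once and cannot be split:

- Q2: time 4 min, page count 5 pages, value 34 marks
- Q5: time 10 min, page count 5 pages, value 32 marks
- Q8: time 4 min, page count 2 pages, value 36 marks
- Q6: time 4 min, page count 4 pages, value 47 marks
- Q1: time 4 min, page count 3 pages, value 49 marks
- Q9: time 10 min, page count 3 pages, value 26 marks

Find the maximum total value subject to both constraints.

Feasible sets respecting both limits:
- Q8+Q6+Q1: time 12, page count 9, value 132
- Q6+Q1+Q9: time 18, page count 10, value 122
- Q2+Q8+Q1: time 12, page count 10, value 119
Best: 132 marks.

132 marks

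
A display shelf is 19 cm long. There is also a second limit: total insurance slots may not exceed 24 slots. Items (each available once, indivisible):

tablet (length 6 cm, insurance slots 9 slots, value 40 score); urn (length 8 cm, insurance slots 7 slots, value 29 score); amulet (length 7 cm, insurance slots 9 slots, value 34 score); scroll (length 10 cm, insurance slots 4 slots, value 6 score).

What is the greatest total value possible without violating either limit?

Feasible sets respecting both limits:
- tablet+amulet: length 13, insurance slots 18, value 74
- tablet+urn: length 14, insurance slots 16, value 69
- urn+amulet: length 15, insurance slots 16, value 63
Best: 74 score.

74 score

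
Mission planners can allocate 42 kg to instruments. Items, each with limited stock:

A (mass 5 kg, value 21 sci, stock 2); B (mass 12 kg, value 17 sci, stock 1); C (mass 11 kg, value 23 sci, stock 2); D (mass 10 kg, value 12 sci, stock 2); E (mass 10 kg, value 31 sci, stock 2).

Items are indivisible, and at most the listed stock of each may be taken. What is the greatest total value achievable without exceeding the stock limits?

127 sci

Best selections within mass 42 and stock limits:
- 2×A + 1×C + 2×E: mass 41, value 127
- 2×A + 1×B + 2×E: mass 42, value 121
- 2×A + 2×C + 1×E: mass 42, value 119
- 2×A + 1×D + 2×E: mass 40, value 116
Best: 127 sci.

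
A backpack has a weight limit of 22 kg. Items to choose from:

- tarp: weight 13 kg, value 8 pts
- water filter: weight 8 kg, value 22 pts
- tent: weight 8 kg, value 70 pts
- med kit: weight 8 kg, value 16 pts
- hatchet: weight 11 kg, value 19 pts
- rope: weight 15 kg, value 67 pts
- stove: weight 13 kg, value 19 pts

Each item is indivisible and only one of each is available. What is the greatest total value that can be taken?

92 pts

Check high-value combinations within 22 kg:
- water filter+tent: weight 8+8=16, value 22+70=92
- tent+hatchet: weight 8+11=19, value 70+19=89
- tent+stove: weight 8+13=21, value 70+19=89
Best: 92 pts.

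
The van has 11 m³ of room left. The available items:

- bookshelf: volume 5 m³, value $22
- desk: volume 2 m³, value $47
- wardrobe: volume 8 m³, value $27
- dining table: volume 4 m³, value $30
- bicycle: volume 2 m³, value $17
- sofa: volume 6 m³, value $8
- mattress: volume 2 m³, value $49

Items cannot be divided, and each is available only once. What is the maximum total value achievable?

Check high-value combinations within 11 m³:
- desk+dining table+bicycle+mattress: volume 2+4+2+2=10, value 47+30+17+49=143
- bookshelf+desk+bicycle+mattress: volume 5+2+2+2=11, value 22+47+17+49=135
- desk+dining table+mattress: volume 2+4+2=8, value 47+30+49=126
- bookshelf+desk+mattress: volume 5+2+2=9, value 22+47+49=118
Best: $143.

$143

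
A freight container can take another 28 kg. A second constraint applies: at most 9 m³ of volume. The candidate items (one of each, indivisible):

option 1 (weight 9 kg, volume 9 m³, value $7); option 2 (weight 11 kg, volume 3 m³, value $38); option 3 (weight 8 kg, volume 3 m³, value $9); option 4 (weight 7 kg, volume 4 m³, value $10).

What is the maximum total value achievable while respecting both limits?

Feasible sets respecting both limits:
- option 2+option 4: weight 18, volume 7, value 48
- option 2+option 3: weight 19, volume 6, value 47
- option 2: weight 11, volume 3, value 38
Best: $48.

$48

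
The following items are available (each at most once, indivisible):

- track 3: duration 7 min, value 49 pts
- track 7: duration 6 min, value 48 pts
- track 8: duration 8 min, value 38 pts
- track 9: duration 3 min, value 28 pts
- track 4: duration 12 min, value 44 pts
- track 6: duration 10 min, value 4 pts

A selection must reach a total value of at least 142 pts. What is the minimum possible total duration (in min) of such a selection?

24

Subsets with value ≥ 142, sorted by total duration:
- track 3+track 7+track 8+track 9: duration 24, value 163
- track 3+track 7+track 9+track 4: duration 28, value 169
Minimum duration: 24 min.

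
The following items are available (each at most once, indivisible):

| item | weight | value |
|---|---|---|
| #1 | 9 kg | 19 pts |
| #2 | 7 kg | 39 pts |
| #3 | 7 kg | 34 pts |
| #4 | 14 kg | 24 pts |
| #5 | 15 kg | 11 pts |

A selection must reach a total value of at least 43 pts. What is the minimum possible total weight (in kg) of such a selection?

Subsets with value ≥ 43, sorted by total weight:
- #2+#3: weight 14, value 73
- #1+#2: weight 16, value 58
Minimum weight: 14 kg.

14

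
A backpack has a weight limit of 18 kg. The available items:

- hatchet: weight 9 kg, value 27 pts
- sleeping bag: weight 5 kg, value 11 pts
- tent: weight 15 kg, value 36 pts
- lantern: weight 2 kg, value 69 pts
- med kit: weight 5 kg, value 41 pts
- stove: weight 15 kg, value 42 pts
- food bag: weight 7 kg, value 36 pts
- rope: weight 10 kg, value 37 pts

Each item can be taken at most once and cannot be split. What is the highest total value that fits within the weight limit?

147 pts

This is a 0/1 knapsack; check combinations near the capacity.
- lantern+med kit+rope: weight 2+5+10=17, value 69+41+37=147
- lantern+med kit+food bag: weight 2+5+7=14, value 69+41+36=146
- hatchet+lantern+med kit: weight 9+2+5=16, value 27+69+41=137
Best: 147 pts.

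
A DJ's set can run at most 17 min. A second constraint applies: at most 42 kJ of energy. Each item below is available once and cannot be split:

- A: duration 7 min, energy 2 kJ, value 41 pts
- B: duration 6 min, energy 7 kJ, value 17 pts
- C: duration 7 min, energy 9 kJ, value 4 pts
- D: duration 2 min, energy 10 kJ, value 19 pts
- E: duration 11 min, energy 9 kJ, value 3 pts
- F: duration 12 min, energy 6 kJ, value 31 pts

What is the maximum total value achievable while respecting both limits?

Feasible sets respecting both limits:
- A+B+D: duration 15, energy 19, value 77
- A+C+D: duration 16, energy 21, value 64
- A+D: duration 9, energy 12, value 60
- A+B: duration 13, energy 9, value 58
Best: 77 pts.

77 pts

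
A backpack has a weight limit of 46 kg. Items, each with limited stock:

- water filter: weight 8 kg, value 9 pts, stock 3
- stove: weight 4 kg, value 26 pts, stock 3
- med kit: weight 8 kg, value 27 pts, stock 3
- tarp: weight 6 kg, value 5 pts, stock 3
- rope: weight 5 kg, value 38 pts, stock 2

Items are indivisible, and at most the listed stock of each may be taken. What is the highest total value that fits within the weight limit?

235 pts

Best selections within weight 46 and stock limits:
- 3×stove + 3×med kit + 2×rope: weight 46, value 235
- 1×water filter + 3×stove + 2×med kit + 2×rope: weight 46, value 217
- 3×stove + 2×med kit + 1×tarp + 2×rope: weight 44, value 213
- 2×stove + 3×med kit + 2×rope: weight 42, value 209
Best: 235 pts.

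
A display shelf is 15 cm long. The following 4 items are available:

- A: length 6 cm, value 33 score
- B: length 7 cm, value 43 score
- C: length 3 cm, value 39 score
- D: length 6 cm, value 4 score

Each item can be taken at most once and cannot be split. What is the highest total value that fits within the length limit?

Check high-value combinations within 15 cm:
- B+C: length 7+3=10, value 43+39=82
- A+B: length 6+7=13, value 33+43=76
- A+C+D: length 6+3+6=15, value 33+39+4=76
- A+C: length 6+3=9, value 33+39=72
Best: 82 score.

82 score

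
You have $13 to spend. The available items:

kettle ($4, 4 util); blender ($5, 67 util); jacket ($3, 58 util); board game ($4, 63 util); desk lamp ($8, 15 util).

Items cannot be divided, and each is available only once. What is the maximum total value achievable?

This is a 0/1 knapsack; check combinations near the capacity.
- blender+jacket+board game: cost 5+3+4=12, value 67+58+63=188
- kettle+blender+board game: cost 4+5+4=13, value 4+67+63=134
- blender+board game: cost 5+4=9, value 67+63=130
Best: 188 util.

188 util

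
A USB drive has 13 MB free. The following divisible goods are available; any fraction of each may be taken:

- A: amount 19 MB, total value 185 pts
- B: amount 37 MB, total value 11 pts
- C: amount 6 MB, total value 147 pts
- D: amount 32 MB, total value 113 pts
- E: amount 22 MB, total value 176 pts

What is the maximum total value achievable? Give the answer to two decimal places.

215.16

Take in order of value per unit:
- C (147/6 per unit): all 6 → value 147, running total 147.00
- A (185/19 per unit): 7 of 19 → value 7×185/19 = 68.1579, running total 215.16
Total 215.16.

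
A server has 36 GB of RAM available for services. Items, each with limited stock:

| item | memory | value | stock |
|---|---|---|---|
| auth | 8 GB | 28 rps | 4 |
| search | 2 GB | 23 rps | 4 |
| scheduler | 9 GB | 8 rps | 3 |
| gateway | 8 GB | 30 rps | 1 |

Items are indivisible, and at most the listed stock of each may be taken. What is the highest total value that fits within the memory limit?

178 rps

Best selections within memory 36 and stock limits:
- 2×auth + 4×search + 1×gateway: memory 32, value 178
- 3×auth + 4×search: memory 32, value 176
- 3×auth + 2×search + 1×gateway: memory 36, value 160
Best: 178 rps.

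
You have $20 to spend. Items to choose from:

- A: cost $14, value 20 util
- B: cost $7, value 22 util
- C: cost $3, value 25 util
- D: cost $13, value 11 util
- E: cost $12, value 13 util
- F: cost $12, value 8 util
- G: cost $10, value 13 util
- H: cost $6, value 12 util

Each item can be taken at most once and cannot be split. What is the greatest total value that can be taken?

This is a 0/1 knapsack; check combinations near the capacity.
- B+C+G: cost 7+3+10=20, value 22+25+13=60
- B+C+H: cost 7+3+6=16, value 22+25+12=59
- C+G+H: cost 3+10+6=19, value 25+13+12=50
- B+C: cost 7+3=10, value 22+25=47
- A+C: cost 14+3=17, value 20+25=45
Best: 60 util.

60 util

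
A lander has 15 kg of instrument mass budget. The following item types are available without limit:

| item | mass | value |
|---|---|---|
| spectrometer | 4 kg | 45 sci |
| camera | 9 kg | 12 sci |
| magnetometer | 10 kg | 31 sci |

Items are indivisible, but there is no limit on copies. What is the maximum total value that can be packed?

135 sci

Best value-per-unit is spectrometer at 45/4, and filling with it alone uses mass 3×4=12. No mix of the others beats 3×45 = 135.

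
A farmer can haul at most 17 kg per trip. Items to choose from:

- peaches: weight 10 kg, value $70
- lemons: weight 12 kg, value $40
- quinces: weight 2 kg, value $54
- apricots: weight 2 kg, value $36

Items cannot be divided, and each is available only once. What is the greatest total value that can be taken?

$160

Check high-value combinations within 17 kg:
- peaches+quinces+apricots: weight 10+2+2=14, value 70+54+36=160
- lemons+quinces+apricots: weight 12+2+2=16, value 40+54+36=130
- peaches+quinces: weight 10+2=12, value 70+54=124
Best: $160.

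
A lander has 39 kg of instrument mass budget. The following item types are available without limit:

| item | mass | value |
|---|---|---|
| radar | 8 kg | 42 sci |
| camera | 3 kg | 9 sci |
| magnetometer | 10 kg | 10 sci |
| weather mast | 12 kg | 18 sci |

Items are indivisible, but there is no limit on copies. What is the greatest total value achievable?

186 sci

Best value-per-unit is radar at 42/8; filling with it alone gives 4×42 = 168.
Optimal mix: 4×radar + 2×camera → mass 38, value 186.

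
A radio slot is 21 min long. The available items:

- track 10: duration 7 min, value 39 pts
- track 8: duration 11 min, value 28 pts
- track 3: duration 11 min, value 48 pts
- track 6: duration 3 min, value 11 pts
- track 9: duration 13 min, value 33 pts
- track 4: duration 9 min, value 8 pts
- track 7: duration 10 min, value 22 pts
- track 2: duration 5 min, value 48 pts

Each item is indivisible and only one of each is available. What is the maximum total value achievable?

Check high-value combinations within 21 min:
- track 3+track 6+track 2: duration 11+3+5=19, value 48+11+48=107
- track 10+track 6+track 2: duration 7+3+5=15, value 39+11+48=98
- track 10+track 3+track 6: duration 7+11+3=21, value 39+48+11=98
Best: 107 pts.

107 pts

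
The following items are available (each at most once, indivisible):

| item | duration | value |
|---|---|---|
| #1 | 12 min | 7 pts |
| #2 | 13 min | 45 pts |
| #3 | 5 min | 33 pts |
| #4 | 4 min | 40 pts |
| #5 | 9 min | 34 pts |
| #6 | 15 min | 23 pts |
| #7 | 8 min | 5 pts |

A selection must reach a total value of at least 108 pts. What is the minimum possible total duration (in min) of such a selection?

Subsets with value ≥ 108, sorted by total duration:
- #2+#3+#4: duration 22, value 118
- #2+#4+#5: duration 26, value 119
Minimum duration: 22 min.

22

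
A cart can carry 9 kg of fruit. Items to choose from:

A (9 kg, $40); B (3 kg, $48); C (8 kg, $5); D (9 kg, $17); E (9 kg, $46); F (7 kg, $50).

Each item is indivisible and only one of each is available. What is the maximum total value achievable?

$50

This is a 0/1 knapsack; check combinations near the capacity.
- F: weight 7, value 50
- B: weight 3, value 48
- E: weight 9, value 46
Best: $50.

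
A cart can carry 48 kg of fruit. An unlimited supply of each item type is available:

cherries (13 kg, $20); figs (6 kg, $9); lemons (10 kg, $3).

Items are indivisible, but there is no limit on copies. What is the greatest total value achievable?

$72

Best value-per-unit is cherries at 20/13; filling with it alone gives 3×20 = 60.
Optimal mix: 8×figs → weight 48, value 72.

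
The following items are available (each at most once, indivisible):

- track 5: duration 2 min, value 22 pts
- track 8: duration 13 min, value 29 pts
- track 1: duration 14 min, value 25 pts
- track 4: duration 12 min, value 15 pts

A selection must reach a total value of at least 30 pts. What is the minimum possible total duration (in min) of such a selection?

Subsets with value ≥ 30, sorted by total duration:
- track 5+track 4: duration 14, value 37
- track 5+track 8: duration 15, value 51
- track 5+track 1: duration 16, value 47
- track 8+track 4: duration 25, value 44
Minimum duration: 14 min.

14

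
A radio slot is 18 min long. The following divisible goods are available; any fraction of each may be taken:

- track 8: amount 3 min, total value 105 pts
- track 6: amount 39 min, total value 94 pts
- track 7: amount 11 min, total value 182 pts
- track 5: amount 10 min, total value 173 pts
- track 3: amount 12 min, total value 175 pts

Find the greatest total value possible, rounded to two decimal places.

360.73

Take in order of value per unit:
- track 8 (105/3 per unit): all 3 → value 105, running total 105.00
- track 5 (173/10 per unit): all 10 → value 173, running total 278.00
- track 7 (182/11 per unit): 5 of 11 → value 5×182/11 = 82.7273, running total 360.73
Total 360.73.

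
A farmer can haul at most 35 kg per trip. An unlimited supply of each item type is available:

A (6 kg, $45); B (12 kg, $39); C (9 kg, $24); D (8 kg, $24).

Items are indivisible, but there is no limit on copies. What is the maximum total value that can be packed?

$225

Best value-per-unit is A at 45/6, and filling with it alone uses weight 5×6=30. No mix of the others beats 5×45 = 225.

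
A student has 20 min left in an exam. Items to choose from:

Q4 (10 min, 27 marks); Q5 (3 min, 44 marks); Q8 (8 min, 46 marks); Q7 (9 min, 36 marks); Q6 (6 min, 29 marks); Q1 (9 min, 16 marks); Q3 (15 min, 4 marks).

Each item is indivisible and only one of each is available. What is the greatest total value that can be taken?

126 marks

Check high-value combinations within 20 min:
- Q5+Q8+Q7: time 3+8+9=20, value 44+46+36=126
- Q5+Q8+Q6: time 3+8+6=17, value 44+46+29=119
- Q5+Q7+Q6: time 3+9+6=18, value 44+36+29=109
- Q5+Q8+Q1: time 3+8+9=20, value 44+46+16=106
Best: 126 marks.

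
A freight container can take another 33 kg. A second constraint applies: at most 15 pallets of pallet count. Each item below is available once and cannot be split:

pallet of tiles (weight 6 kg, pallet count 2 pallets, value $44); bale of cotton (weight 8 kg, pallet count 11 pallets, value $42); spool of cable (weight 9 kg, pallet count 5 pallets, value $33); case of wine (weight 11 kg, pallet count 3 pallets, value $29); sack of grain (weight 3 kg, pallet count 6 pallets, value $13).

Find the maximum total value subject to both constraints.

Feasible sets respecting both limits:
- pallet of tiles+spool of cable+case of wine: weight 26, pallet count 10, value 106
- pallet of tiles+spool of cable+sack of grain: weight 18, pallet count 13, value 90
- pallet of tiles+bale of cotton: weight 14, pallet count 13, value 86
- pallet of tiles+case of wine+sack of grain: weight 20, pallet count 11, value 86
Best: $106.

$106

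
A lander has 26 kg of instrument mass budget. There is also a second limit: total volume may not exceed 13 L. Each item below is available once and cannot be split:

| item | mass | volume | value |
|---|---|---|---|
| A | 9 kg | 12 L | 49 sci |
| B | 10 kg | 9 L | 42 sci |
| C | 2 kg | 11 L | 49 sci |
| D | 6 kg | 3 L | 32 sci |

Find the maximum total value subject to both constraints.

74 sci

Feasible sets respecting both limits:
- B+D: mass 16, volume 12, value 74
- A: mass 9, volume 12, value 49
- C: mass 2, volume 11, value 49
- B: mass 10, volume 9, value 42
Best: 74 sci.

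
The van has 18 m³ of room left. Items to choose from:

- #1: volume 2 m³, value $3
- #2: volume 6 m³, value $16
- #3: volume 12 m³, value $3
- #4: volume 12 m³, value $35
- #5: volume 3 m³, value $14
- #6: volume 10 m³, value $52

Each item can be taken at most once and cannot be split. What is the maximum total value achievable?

This is a 0/1 knapsack; check combinations near the capacity.
- #1+#2+#6: volume 2+6+10=18, value 3+16+52=71
- #1+#5+#6: volume 2+3+10=15, value 3+14+52=69
- #2+#6: volume 6+10=16, value 16+52=68
- #5+#6: volume 3+10=13, value 14+52=66
Best: $71.

$71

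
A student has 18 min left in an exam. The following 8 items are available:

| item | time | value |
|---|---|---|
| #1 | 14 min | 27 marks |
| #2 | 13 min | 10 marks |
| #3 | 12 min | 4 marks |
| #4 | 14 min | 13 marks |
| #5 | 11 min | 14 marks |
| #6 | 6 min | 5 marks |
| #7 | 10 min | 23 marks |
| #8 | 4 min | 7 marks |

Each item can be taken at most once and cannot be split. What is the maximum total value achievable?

34 marks

Check high-value combinations within 18 min:
- #1+#8: time 14+4=18, value 27+7=34
- #7+#8: time 10+4=14, value 23+7=30
- #6+#7: time 6+10=16, value 5+23=28
- #1: time 14, value 27
Best: 34 marks.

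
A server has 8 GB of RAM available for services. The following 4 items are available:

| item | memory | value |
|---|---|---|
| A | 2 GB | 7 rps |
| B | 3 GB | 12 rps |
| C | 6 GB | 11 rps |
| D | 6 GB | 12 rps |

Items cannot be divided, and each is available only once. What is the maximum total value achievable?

19 rps

Check high-value combinations within 8 GB:
- A+B: memory 2+3=5, value 7+12=19
- A+D: memory 2+6=8, value 7+12=19
- A+C: memory 2+6=8, value 7+11=18
- B: memory 3, value 12
- D: memory 6, value 12
Best: 19 rps.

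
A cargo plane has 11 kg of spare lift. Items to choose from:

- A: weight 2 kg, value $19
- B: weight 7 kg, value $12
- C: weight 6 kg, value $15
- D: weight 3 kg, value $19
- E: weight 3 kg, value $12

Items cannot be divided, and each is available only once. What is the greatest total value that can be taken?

$53

Check high-value combinations within 11 kg:
- A+C+D: weight 2+6+3=11, value 19+15+19=53
- A+D+E: weight 2+3+3=8, value 19+19+12=50
- A+C+E: weight 2+6+3=11, value 19+15+12=46
- A+D: weight 2+3=5, value 19+19=38
- A+C: weight 2+6=8, value 19+15=34
Best: $53.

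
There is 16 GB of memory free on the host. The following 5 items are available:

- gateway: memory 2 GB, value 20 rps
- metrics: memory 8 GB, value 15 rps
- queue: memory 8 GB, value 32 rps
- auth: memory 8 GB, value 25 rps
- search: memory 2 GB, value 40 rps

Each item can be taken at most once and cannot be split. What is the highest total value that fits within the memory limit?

92 rps

Check high-value combinations within 16 GB:
- gateway+queue+search: memory 2+8+2=12, value 20+32+40=92
- gateway+auth+search: memory 2+8+2=12, value 20+25+40=85
- gateway+metrics+search: memory 2+8+2=12, value 20+15+40=75
- queue+search: memory 8+2=10, value 32+40=72
- auth+search: memory 8+2=10, value 25+40=65
Best: 92 rps.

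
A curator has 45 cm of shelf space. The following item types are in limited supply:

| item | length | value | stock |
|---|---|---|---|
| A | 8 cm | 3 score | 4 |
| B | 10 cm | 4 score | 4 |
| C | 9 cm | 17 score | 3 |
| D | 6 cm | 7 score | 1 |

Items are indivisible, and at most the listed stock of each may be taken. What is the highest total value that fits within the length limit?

Top feasible selections:
- 1×B + 3×C + 1×D: length 43, value 62
- 1×A + 3×C + 1×D: length 41, value 61
- 3×C + 1×D: length 33, value 58
Best: 62 score.

62 score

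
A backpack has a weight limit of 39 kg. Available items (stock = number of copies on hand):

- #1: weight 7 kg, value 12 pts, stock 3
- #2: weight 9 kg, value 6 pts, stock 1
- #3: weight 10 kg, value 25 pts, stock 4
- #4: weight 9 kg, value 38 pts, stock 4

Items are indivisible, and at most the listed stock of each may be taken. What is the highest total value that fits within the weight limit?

Top feasible selections:
- 4×#4: weight 36, value 152
- 1×#3 + 3×#4: weight 37, value 139
- 1×#1 + 3×#4: weight 34, value 126
- 2×#3 + 2×#4: weight 38, value 126
Best: 152 pts.

152 pts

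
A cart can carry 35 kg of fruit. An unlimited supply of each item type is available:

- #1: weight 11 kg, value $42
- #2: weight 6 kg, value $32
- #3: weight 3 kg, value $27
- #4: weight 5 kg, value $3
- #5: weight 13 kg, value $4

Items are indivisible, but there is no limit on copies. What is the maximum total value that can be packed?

$297

Best value-per-unit is #3 at 27/3, and filling with it alone uses weight 11×3=33. No mix of the others beats 11×27 = 297.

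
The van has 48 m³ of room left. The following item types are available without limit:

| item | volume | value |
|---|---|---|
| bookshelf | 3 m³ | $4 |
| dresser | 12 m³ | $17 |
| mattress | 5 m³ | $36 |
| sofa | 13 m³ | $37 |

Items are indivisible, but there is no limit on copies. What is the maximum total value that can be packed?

Best value-per-unit is mattress at 36/5; filling with it alone gives 9×36 = 324.
Optimal mix: 1×bookshelf + 9×mattress → volume 48, value 328.

$328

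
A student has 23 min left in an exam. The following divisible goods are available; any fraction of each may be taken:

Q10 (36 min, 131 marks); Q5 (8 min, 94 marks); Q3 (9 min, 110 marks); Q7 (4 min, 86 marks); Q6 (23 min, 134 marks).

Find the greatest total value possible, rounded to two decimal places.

301.65

Take in order of value per unit:
- Q7 (86/4 per unit): all 4 → value 86, running total 86.00
- Q3 (110/9 per unit): all 9 → value 110, running total 196.00
- Q5 (94/8 per unit): all 8 → value 94, running total 290.00
- Q6 (134/23 per unit): 2 of 23 → value 2×134/23 = 11.6522, running total 301.65
Total 301.65.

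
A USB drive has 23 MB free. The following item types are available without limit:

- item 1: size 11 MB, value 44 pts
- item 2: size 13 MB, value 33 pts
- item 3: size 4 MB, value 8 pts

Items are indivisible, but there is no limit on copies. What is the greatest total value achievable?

88 pts

Best value-per-unit is item 1 at 44/11, and filling with it alone uses size 2×11=22. No mix of the others beats 2×44 = 88.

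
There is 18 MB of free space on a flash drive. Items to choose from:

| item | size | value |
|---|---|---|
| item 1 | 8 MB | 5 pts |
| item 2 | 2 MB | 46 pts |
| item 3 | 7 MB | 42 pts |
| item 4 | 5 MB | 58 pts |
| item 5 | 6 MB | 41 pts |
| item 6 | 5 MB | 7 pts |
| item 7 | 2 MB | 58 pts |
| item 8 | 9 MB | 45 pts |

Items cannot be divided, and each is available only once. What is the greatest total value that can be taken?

This is a 0/1 knapsack; check combinations near the capacity.
- item 2+item 4+item 7+item 8: size 2+5+2+9=18, value 46+58+58+45=207
- item 2+item 3+item 4+item 7: size 2+7+5+2=16, value 46+42+58+58=204
- item 2+item 4+item 5+item 7: size 2+5+6+2=15, value 46+58+41+58=203
- item 2+item 3+item 5+item 7: size 2+7+6+2=17, value 46+42+41+58=187
Best: 207 pts.

207 pts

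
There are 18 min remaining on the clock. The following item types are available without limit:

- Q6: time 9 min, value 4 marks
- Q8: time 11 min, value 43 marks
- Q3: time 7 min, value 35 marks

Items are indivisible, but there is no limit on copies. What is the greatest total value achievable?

78 marks

Best value-per-unit is Q3 at 35/7; filling with it alone gives 2×35 = 70.
Optimal mix: 1×Q8 + 1×Q3 → time 18, value 78.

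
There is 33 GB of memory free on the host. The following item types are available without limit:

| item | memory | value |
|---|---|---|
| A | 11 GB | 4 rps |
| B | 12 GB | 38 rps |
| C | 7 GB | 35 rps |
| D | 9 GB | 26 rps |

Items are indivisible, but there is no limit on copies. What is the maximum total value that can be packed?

143 rps

Best value-per-unit is C at 35/7; filling with it alone gives 4×35 = 140.
Optimal mix: 1×B + 3×C → memory 33, value 143.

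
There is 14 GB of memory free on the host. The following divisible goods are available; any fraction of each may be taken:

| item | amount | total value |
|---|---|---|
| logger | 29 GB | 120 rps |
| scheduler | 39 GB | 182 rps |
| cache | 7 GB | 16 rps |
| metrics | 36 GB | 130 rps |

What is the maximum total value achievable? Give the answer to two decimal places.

65.33

Take in order of value per unit:
- scheduler (182/39 per unit): 14 of 39 → value 14×182/39 = 65.3333, running total 65.33
Total 65.33.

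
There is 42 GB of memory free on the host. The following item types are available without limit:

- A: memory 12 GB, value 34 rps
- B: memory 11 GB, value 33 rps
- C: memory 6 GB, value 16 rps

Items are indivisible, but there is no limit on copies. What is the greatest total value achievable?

118 rps

Best value-per-unit is B at 33/11; filling with it alone gives 3×33 = 99.
Optimal mix: 3×A + 1×C → memory 42, value 118.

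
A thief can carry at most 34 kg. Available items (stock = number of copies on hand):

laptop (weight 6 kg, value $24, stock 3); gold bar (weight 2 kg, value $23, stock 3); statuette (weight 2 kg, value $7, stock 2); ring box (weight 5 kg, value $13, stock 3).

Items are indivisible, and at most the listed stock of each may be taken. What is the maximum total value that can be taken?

$168

Top feasible selections:
- 3×laptop + 3×gold bar + 2×statuette + 1×ring box: weight 33, value 168
- 3×laptop + 3×gold bar + 2×ring box: weight 34, value 167
- 3×laptop + 3×gold bar + 1×statuette + 1×ring box: weight 31, value 161
- 2×laptop + 3×gold bar + 2×statuette + 2×ring box: weight 32, value 157
Best: $168.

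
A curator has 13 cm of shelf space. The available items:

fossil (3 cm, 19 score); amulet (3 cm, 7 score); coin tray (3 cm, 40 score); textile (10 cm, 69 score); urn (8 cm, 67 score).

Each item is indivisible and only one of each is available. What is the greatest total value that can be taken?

109 score

Check high-value combinations within 13 cm:
- coin tray+textile: length 3+10=13, value 40+69=109
- coin tray+urn: length 3+8=11, value 40+67=107
- fossil+textile: length 3+10=13, value 19+69=88
Best: 109 score.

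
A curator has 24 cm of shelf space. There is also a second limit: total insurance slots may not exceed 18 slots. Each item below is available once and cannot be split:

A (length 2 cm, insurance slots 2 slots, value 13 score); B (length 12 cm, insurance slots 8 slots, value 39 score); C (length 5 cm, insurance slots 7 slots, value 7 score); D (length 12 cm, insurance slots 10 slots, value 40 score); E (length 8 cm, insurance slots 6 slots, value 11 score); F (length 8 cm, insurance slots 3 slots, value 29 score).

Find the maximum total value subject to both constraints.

82 score

Feasible sets respecting both limits:
- A+D+F: length 22, insurance slots 15, value 82
- A+B+F: length 22, insurance slots 13, value 81
- B+D: length 24, insurance slots 18, value 79
- D+F: length 20, insurance slots 13, value 69
Best: 82 score.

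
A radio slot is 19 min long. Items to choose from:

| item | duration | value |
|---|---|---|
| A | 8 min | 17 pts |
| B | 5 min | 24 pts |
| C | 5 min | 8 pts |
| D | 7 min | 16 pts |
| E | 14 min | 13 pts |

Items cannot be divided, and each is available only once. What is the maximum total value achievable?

49 pts

This is a 0/1 knapsack; check combinations near the capacity.
- A+B+C: duration 8+5+5=18, value 17+24+8=49
- B+C+D: duration 5+5+7=17, value 24+8+16=48
- A+B: duration 8+5=13, value 17+24=41
Best: 49 pts.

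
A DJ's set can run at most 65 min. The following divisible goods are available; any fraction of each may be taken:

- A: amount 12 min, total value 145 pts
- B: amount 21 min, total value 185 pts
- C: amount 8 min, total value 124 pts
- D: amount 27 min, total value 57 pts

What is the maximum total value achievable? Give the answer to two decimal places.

Take in order of value per unit:
- C (124/8 per unit): all 8 → value 124, running total 124.00
- A (145/12 per unit): all 12 → value 145, running total 269.00
- B (185/21 per unit): all 21 → value 185, running total 454.00
- D (57/27 per unit): 24 of 27 → value 24×57/27 = 50.6667, running total 504.67
Total 504.67.

504.67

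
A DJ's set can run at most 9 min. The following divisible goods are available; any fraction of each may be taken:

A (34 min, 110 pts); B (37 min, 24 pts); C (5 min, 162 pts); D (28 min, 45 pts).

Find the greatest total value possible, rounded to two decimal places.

Take in order of value per unit:
- C (162/5 per unit): all 5 → value 162, running total 162.00
- A (110/34 per unit): 4 of 34 → value 4×110/34 = 12.9412, running total 174.94
Total 174.94.

174.94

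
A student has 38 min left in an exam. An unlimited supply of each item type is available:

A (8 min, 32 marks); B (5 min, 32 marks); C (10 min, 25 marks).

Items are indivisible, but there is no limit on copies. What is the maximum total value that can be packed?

Best value-per-unit is B at 32/5; filling with it alone gives 7×32 = 224.
Optimal mix: 1×A + 6×B → time 38, value 224.

224 marks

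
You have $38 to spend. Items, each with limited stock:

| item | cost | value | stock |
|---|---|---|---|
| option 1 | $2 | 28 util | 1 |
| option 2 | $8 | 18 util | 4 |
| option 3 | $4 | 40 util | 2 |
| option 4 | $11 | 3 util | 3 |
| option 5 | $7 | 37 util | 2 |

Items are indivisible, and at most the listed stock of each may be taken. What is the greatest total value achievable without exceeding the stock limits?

Best selections within cost 38 and stock limits:
- 1×option 1 + 1×option 2 + 2×option 3 + 2×option 5: cost 32, value 200
- 2×option 2 + 2×option 3 + 2×option 5: cost 38, value 190
Best: 200 util.

200 util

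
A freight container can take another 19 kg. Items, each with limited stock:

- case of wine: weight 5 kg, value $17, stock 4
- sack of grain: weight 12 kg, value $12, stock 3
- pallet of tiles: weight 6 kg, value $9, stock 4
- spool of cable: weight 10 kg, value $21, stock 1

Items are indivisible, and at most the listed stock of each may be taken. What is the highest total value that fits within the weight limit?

$51

Best selections within weight 19 and stock limits:
- 3×case of wine: weight 15, value 51
- 2×case of wine + 1×pallet of tiles: weight 16, value 43
- 1×case of wine + 1×spool of cable: weight 15, value 38
Best: $51.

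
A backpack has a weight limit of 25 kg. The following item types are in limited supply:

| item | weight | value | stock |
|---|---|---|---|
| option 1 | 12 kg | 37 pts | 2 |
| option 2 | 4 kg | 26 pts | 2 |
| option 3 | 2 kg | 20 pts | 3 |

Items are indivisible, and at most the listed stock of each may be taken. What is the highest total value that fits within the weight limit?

Best selections within weight 25 and stock limits:
- 1×option 1 + 2×option 2 + 2×option 3: weight 24, value 129
- 1×option 1 + 1×option 2 + 3×option 3: weight 22, value 123
- 2×option 2 + 3×option 3: weight 14, value 112
Best: 129 pts.

129 pts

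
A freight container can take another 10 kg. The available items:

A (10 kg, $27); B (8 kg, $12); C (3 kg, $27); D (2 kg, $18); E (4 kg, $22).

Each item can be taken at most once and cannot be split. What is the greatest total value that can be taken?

Check high-value combinations within 10 kg:
- C+D+E: weight 3+2+4=9, value 27+18+22=67
- C+E: weight 3+4=7, value 27+22=49
- C+D: weight 3+2=5, value 27+18=45
Best: $67.

$67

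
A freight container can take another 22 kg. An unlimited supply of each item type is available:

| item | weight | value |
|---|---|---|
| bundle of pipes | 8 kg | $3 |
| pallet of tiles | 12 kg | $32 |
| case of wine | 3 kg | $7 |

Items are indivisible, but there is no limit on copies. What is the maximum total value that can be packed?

Best value-per-unit is pallet of tiles at 32/12; filling with it alone gives 1×32 = 32.
Optimal mix: 1×pallet of tiles + 3×case of wine → weight 21, value 53.

$53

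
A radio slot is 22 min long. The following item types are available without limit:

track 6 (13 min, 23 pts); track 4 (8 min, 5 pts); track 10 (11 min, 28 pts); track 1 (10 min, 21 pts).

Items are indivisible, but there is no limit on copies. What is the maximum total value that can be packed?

56 pts

Best value-per-unit is track 10 at 28/11, and filling with it alone uses duration 2×11=22. No mix of the others beats 2×28 = 56.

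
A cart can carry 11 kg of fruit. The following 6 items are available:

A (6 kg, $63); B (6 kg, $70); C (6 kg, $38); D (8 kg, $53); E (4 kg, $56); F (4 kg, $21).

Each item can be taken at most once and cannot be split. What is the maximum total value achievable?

$126

This is a 0/1 knapsack; check combinations near the capacity.
- B+E: weight 6+4=10, value 70+56=126
- A+E: weight 6+4=10, value 63+56=119
- C+E: weight 6+4=10, value 38+56=94
Best: $126.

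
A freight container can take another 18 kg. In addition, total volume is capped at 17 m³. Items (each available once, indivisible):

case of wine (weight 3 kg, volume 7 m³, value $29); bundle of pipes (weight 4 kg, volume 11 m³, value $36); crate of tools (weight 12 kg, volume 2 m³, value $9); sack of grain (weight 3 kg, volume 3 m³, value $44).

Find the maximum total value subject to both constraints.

$82

Feasible sets respecting both limits:
- case of wine+crate of tools+sack of grain: weight 18, volume 12, value 82
- bundle of pipes+sack of grain: weight 7, volume 14, value 80
- case of wine+sack of grain: weight 6, volume 10, value 73
- crate of tools+sack of grain: weight 15, volume 5, value 53
Best: $82.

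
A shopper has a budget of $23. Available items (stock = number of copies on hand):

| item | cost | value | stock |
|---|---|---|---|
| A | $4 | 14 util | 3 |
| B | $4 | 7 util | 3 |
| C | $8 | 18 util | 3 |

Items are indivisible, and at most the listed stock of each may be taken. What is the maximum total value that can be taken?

Top feasible selections:
- 3×A + 1×C: cost 20, value 60
- 3×A + 2×B: cost 20, value 56
- 2×A + 1×B + 1×C: cost 20, value 53
- 1×A + 2×C: cost 20, value 50
Best: 60 util.

60 util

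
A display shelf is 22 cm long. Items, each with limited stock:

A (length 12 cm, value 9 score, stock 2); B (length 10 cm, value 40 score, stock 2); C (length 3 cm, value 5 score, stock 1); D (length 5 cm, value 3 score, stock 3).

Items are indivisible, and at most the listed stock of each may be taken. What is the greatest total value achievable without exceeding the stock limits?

80 score

Top feasible selections:
- 2×B: length 20, value 80
- 1×A + 1×B: length 22, value 49
- 1×B + 1×C + 1×D: length 18, value 48
- 1×B + 2×D: length 20, value 46
Best: 80 score.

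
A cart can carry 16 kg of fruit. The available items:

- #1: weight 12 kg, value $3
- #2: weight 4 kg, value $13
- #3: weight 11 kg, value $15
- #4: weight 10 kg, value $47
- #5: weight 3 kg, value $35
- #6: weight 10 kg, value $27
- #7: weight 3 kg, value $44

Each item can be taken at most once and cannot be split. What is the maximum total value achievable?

This is a 0/1 knapsack; check combinations near the capacity.
- #4+#5+#7: weight 10+3+3=16, value 47+35+44=126
- #5+#6+#7: weight 3+10+3=16, value 35+27+44=106
- #2+#5+#7: weight 4+3+3=10, value 13+35+44=92
- #4+#7: weight 10+3=13, value 47+44=91
- #4+#5: weight 10+3=13, value 47+35=82
Best: $126.

$126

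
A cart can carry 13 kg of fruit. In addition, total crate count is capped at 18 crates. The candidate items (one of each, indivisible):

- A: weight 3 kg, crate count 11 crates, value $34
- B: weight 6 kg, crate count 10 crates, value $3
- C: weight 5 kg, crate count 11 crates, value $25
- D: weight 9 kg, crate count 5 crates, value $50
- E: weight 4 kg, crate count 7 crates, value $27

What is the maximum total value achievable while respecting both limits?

Feasible sets respecting both limits:
- A+D: weight 12, crate count 16, value 84
- D+E: weight 13, crate count 12, value 77
- A+E: weight 7, crate count 18, value 61
- C+E: weight 9, crate count 18, value 52
Best: $84.

$84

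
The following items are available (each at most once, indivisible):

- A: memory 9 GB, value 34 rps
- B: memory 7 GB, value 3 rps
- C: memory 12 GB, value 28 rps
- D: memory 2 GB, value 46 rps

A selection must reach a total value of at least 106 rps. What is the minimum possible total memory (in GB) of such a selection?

23

Subsets with value ≥ 106, sorted by total memory:
- A+C+D: memory 23, value 108
- A+B+C+D: memory 30, value 111
Minimum memory: 23 GB.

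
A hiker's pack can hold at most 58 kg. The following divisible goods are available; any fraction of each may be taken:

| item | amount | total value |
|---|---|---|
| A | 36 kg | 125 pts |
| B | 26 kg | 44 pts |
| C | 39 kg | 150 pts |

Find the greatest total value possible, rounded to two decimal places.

Take in order of value per unit:
- C (150/39 per unit): all 39 → value 150, running total 150.00
- A (125/36 per unit): 19 of 36 → value 19×125/36 = 65.9722, running total 215.97
Total 215.97.

215.97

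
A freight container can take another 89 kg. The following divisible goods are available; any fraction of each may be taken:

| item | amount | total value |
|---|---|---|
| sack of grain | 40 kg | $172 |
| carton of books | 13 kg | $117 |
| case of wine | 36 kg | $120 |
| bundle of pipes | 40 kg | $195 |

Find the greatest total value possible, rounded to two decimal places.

Take in order of value per unit:
- carton of books (117/13 per unit): all 13 → value 117, running total 117.00
- bundle of pipes (195/40 per unit): all 40 → value 195, running total 312.00
- sack of grain (172/40 per unit): 36 of 40 → value 36×172/40 = 154.8000, running total 466.80
Total 466.80.

466.80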